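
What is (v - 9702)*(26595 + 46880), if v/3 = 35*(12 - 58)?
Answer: -1067738700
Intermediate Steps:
v = -4830 (v = 3*(35*(12 - 58)) = 3*(35*(-46)) = 3*(-1610) = -4830)
(v - 9702)*(26595 + 46880) = (-4830 - 9702)*(26595 + 46880) = -14532*73475 = -1067738700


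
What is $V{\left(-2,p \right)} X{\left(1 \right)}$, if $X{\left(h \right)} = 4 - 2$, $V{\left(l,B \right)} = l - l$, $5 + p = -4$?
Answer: $0$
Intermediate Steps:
$p = -9$ ($p = -5 - 4 = -9$)
$V{\left(l,B \right)} = 0$
$X{\left(h \right)} = 2$
$V{\left(-2,p \right)} X{\left(1 \right)} = 0 \cdot 2 = 0$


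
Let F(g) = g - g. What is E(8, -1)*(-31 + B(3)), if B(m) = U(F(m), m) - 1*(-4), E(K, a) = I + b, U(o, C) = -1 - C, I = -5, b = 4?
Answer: 31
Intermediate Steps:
F(g) = 0
E(K, a) = -1 (E(K, a) = -5 + 4 = -1)
B(m) = 3 - m (B(m) = (-1 - m) - 1*(-4) = (-1 - m) + 4 = 3 - m)
E(8, -1)*(-31 + B(3)) = -(-31 + (3 - 1*3)) = -(-31 + (3 - 3)) = -(-31 + 0) = -1*(-31) = 31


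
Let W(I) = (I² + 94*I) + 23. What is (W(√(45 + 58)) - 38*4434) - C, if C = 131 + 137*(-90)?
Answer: -156167 + 94*√103 ≈ -1.5521e+5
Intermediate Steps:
W(I) = 23 + I² + 94*I
C = -12199 (C = 131 - 12330 = -12199)
(W(√(45 + 58)) - 38*4434) - C = ((23 + (√(45 + 58))² + 94*√(45 + 58)) - 38*4434) - 1*(-12199) = ((23 + (√103)² + 94*√103) - 1*168492) + 12199 = ((23 + 103 + 94*√103) - 168492) + 12199 = ((126 + 94*√103) - 168492) + 12199 = (-168366 + 94*√103) + 12199 = -156167 + 94*√103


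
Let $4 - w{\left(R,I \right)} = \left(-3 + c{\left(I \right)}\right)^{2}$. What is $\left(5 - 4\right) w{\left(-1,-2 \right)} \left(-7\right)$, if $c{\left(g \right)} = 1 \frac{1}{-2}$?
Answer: $\frac{231}{4} \approx 57.75$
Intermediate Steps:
$c{\left(g \right)} = - \frac{1}{2}$ ($c{\left(g \right)} = 1 \left(- \frac{1}{2}\right) = - \frac{1}{2}$)
$w{\left(R,I \right)} = - \frac{33}{4}$ ($w{\left(R,I \right)} = 4 - \left(-3 - \frac{1}{2}\right)^{2} = 4 - \left(- \frac{7}{2}\right)^{2} = 4 - \frac{49}{4} = - \frac{33}{4}$)
$\left(5 - 4\right) w{\left(-1,-2 \right)} \left(-7\right) = \left(5 - 4\right) \left(- \frac{33}{4}\right) \left(-7\right) = 1 \left(- \frac{33}{4}\right) \left(-7\right) = \left(- \frac{33}{4}\right) \left(-7\right) = \frac{231}{4}$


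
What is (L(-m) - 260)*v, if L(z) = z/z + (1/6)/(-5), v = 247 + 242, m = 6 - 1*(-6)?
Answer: -1266673/10 ≈ -1.2667e+5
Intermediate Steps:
m = 12 (m = 6 + 6 = 12)
v = 489
L(z) = 29/30 (L(z) = 1 + (1*(1/6))*(-1/5) = 1 + (1/6)*(-1/5) = 1 - 1/30 = 29/30)
(L(-m) - 260)*v = (29/30 - 260)*489 = -7771/30*489 = -1266673/10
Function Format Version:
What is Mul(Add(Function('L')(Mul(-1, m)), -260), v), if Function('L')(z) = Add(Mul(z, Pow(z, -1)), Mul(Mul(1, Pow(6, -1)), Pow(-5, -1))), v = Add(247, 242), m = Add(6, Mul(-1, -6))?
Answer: Rational(-1266673, 10) ≈ -1.2667e+5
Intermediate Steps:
m = 12 (m = Add(6, 6) = 12)
v = 489
Function('L')(z) = Rational(29, 30) (Function('L')(z) = Add(1, Mul(Mul(1, Rational(1, 6)), Rational(-1, 5))) = Add(1, Mul(Rational(1, 6), Rational(-1, 5))) = Add(1, Rational(-1, 30)) = Rational(29, 30))
Mul(Add(Function('L')(Mul(-1, m)), -260), v) = Mul(Add(Rational(29, 30), -260), 489) = Mul(Rational(-7771, 30), 489) = Rational(-1266673, 10)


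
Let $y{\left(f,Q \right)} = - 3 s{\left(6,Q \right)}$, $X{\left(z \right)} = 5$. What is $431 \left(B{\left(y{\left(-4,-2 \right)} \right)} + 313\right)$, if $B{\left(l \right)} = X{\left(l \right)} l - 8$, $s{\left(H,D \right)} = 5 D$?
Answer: $196105$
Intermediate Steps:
$y{\left(f,Q \right)} = - 15 Q$ ($y{\left(f,Q \right)} = - 3 \cdot 5 Q = - 15 Q$)
$B{\left(l \right)} = -8 + 5 l$ ($B{\left(l \right)} = 5 l - 8 = -8 + 5 l$)
$431 \left(B{\left(y{\left(-4,-2 \right)} \right)} + 313\right) = 431 \left(\left(-8 + 5 \left(\left(-15\right) \left(-2\right)\right)\right) + 313\right) = 431 \left(\left(-8 + 5 \cdot 30\right) + 313\right) = 431 \left(\left(-8 + 150\right) + 313\right) = 431 \left(142 + 313\right) = 431 \cdot 455 = 196105$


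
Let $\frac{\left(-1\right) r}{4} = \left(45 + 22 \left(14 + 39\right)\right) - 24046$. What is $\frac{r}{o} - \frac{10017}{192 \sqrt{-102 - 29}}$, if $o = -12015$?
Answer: $- \frac{18268}{2403} + \frac{3339 i \sqrt{131}}{8384} \approx -7.6022 + 4.5583 i$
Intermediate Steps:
$r = 91340$ ($r = - 4 \left(\left(45 + 22 \left(14 + 39\right)\right) - 24046\right) = - 4 \left(\left(45 + 22 \cdot 53\right) - 24046\right) = - 4 \left(\left(45 + 1166\right) - 24046\right) = - 4 \left(1211 - 24046\right) = \left(-4\right) \left(-22835\right) = 91340$)
$\frac{r}{o} - \frac{10017}{192 \sqrt{-102 - 29}} = \frac{91340}{-12015} - \frac{10017}{192 \sqrt{-102 - 29}} = 91340 \left(- \frac{1}{12015}\right) - \frac{10017}{192 \sqrt{-131}} = - \frac{18268}{2403} - \frac{10017}{192 i \sqrt{131}} = - \frac{18268}{2403} - 10017 \left(- \frac{i \sqrt{131}}{25152}\right) = - \frac{18268}{2403} + \frac{3339 i \sqrt{131}}{8384}$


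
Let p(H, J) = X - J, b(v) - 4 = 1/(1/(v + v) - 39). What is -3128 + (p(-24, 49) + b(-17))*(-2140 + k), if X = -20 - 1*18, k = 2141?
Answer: -4261031/1327 ≈ -3211.0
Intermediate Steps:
b(v) = 4 + 1/(-39 + 1/(2*v)) (b(v) = 4 + 1/(1/(v + v) - 39) = 4 + 1/(1/(2*v) - 39) = 4 + 1/(-39 + 1/(2*v)))
X = -38 (X = -20 - 18 = -38)
p(H, J) = -38 - J
-3128 + (p(-24, 49) + b(-17))*(-2140 + k) = -3128 + ((-38 - 1*49) + 2*(-2 + 155*(-17))/(-1 + 78*(-17)))*(-2140 + 2141) = -3128 + ((-38 - 49) + 2*(-2 - 2635)/(-1 - 1326))*1 = -3128 + (-87 + 2*(-2637)/(-1327))*1 = -3128 + (-87 + 2*(-1/1327)*(-2637))*1 = -3128 + (-87 + 5274/1327)*1 = -3128 - 110175/1327*1 = -3128 - 110175/1327 = -4261031/1327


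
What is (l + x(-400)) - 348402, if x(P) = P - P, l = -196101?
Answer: -544503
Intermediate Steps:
x(P) = 0
(l + x(-400)) - 348402 = (-196101 + 0) - 348402 = -196101 - 348402 = -544503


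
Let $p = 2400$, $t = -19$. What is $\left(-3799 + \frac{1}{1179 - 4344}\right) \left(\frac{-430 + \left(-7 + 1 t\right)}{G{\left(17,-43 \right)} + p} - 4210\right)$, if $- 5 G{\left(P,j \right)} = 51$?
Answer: $\frac{13441999360856}{840413} \approx 1.5995 \cdot 10^{7}$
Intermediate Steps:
$G{\left(P,j \right)} = - \frac{51}{5}$ ($G{\left(P,j \right)} = \left(- \frac{1}{5}\right) 51 = - \frac{51}{5}$)
$\left(-3799 + \frac{1}{1179 - 4344}\right) \left(\frac{-430 + \left(-7 + 1 t\right)}{G{\left(17,-43 \right)} + p} - 4210\right) = \left(-3799 + \frac{1}{1179 - 4344}\right) \left(\frac{-430 + \left(-7 + 1 \left(-19\right)\right)}{- \frac{51}{5} + 2400} - 4210\right) = \left(-3799 + \frac{1}{-3165}\right) \left(\frac{-430 - 26}{\frac{11949}{5}} - 4210\right) = \left(-3799 - \frac{1}{3165}\right) \left(\left(-430 - 26\right) \frac{5}{11949} - 4210\right) = - \frac{12023836 \left(\left(-456\right) \frac{5}{11949} - 4210\right)}{3165} = - \frac{12023836 \left(- \frac{760}{3983} - 4210\right)}{3165} = \left(- \frac{12023836}{3165}\right) \left(- \frac{16769190}{3983}\right) = \frac{13441999360856}{840413}$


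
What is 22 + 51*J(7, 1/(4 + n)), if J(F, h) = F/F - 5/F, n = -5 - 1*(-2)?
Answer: 256/7 ≈ 36.571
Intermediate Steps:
n = -3 (n = -5 + 2 = -3)
J(F, h) = 1 - 5/F
22 + 51*J(7, 1/(4 + n)) = 22 + 51*((-5 + 7)/7) = 22 + 51*((⅐)*2) = 22 + 51*(2/7) = 22 + 102/7 = 256/7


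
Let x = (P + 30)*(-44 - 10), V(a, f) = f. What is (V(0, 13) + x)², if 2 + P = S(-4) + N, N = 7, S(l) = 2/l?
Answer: 3422500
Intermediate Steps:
P = 9/2 (P = -2 + (2/(-4) + 7) = -2 + (2*(-¼) + 7) = -2 + (-½ + 7) = -2 + 13/2 = 9/2 ≈ 4.5000)
x = -1863 (x = (9/2 + 30)*(-44 - 10) = (69/2)*(-54) = -1863)
(V(0, 13) + x)² = (13 - 1863)² = (-1850)² = 3422500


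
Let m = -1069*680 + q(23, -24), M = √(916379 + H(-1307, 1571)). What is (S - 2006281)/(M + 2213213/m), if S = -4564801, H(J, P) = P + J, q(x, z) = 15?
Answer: -5285763890505333865/242170451105164853 - 12152349279438742675*√18707/242170451105164853 ≈ -6885.3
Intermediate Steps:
H(J, P) = J + P
M = 7*√18707 (M = √(916379 + (-1307 + 1571)) = √(916379 + 264) = √916643 = 7*√18707 ≈ 957.42)
m = -726905 (m = -1069*680 + 15 = -726920 + 15 = -726905)
(S - 2006281)/(M + 2213213/m) = (-4564801 - 2006281)/(7*√18707 + 2213213/(-726905)) = -6571082/(7*√18707 + 2213213*(-1/726905)) = -6571082/(7*√18707 - 2213213/726905) = -6571082/(-2213213/726905 + 7*√18707)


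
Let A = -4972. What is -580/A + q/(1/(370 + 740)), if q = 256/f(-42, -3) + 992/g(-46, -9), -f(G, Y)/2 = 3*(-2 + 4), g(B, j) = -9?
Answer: -544533005/3729 ≈ -1.4603e+5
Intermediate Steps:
f(G, Y) = -12 (f(G, Y) = -6*(-2 + 4) = -6*2 = -2*6 = -12)
q = -1184/9 (q = 256/(-12) + 992/(-9) = 256*(-1/12) + 992*(-⅑) = -64/3 - 992/9 = -1184/9 ≈ -131.56)
-580/A + q/(1/(370 + 740)) = -580/(-4972) - 1184/(9*(1/(370 + 740))) = -580*(-1/4972) - 1184/(9*(1/1110)) = 145/1243 - 1184/(9*1/1110) = 145/1243 - 1184/9*1110 = 145/1243 - 438080/3 = -544533005/3729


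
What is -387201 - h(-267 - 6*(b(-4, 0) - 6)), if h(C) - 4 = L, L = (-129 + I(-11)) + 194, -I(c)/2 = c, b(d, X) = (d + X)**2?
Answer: -387292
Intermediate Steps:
b(d, X) = (X + d)**2
I(c) = -2*c
L = 87 (L = (-129 - 2*(-11)) + 194 = (-129 + 22) + 194 = -107 + 194 = 87)
h(C) = 91 (h(C) = 4 + 87 = 91)
-387201 - h(-267 - 6*(b(-4, 0) - 6)) = -387201 - 1*91 = -387201 - 91 = -387292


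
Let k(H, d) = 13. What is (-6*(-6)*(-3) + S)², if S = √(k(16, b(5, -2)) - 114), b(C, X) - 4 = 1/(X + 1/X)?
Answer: (108 - I*√101)² ≈ 11563.0 - 2170.8*I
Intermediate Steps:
b(C, X) = 4 + 1/(X + 1/X)
S = I*√101 (S = √(13 - 114) = √(-101) = I*√101 ≈ 10.05*I)
(-6*(-6)*(-3) + S)² = (-6*(-6)*(-3) + I*√101)² = (36*(-3) + I*√101)² = (-108 + I*√101)²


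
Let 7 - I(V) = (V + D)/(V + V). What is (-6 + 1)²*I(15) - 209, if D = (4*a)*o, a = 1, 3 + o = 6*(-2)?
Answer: 7/2 ≈ 3.5000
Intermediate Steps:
o = -15 (o = -3 + 6*(-2) = -3 - 12 = -15)
D = -60 (D = (4*1)*(-15) = 4*(-15) = -60)
I(V) = 7 - (-60 + V)/(2*V) (I(V) = 7 - (V - 60)/(V + V) = 7 - (-60 + V)/(2*V))
(-6 + 1)²*I(15) - 209 = (-6 + 1)²*(13/2 + 30/15) - 209 = (-5)²*(13/2 + 30*(1/15)) - 209 = 25*(13/2 + 2) - 209 = 25*(17/2) - 209 = 425/2 - 209 = 7/2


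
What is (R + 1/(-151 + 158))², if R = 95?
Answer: 443556/49 ≈ 9052.2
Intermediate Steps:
(R + 1/(-151 + 158))² = (95 + 1/(-151 + 158))² = (95 + 1/7)² = (95 + ⅐)² = (666/7)² = 443556/49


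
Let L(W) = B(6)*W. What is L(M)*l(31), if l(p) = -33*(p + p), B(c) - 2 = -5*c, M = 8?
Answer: 458304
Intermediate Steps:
B(c) = 2 - 5*c
L(W) = -28*W (L(W) = (2 - 5*6)*W = (2 - 30)*W = -28*W)
l(p) = -66*p
L(M)*l(31) = (-28*8)*(-66*31) = -224*(-2046) = 458304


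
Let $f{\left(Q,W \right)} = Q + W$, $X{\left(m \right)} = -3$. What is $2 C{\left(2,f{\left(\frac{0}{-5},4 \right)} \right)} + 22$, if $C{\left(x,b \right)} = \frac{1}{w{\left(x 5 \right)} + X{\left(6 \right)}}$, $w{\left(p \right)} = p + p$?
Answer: $\frac{376}{17} \approx 22.118$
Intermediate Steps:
$w{\left(p \right)} = 2 p$
$C{\left(x,b \right)} = \frac{1}{-3 + 10 x}$ ($C{\left(x,b \right)} = \frac{1}{2 x 5 - 3} = \frac{1}{2 \cdot 5 x - 3} = \frac{1}{10 x - 3} = \frac{1}{-3 + 10 x}$)
$2 C{\left(2,f{\left(\frac{0}{-5},4 \right)} \right)} + 22 = \frac{2}{-3 + 10 \cdot 2} + 22 = \frac{2}{-3 + 20} + 22 = \frac{2}{17} + 22 = \frac{376}{17}$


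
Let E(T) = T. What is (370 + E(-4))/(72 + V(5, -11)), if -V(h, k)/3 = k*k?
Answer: -122/97 ≈ -1.2577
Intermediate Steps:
V(h, k) = -3*k² (V(h, k) = -3*k*k = -3*k²)
(370 + E(-4))/(72 + V(5, -11)) = (370 - 4)/(72 - 3*(-11)²) = 366/(72 - 3*121) = 366/(72 - 363) = 366/(-291) = 366*(-1/291) = -122/97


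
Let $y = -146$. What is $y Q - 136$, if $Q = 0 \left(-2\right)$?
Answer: $-136$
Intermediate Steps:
$Q = 0$
$y Q - 136 = \left(-146\right) 0 - 136 = 0 - 136 = -136$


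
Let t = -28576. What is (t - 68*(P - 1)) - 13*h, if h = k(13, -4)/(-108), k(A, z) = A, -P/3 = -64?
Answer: -4488743/108 ≈ -41562.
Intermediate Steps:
P = 192 (P = -3*(-64) = 192)
h = -13/108 (h = 13/(-108) = 13*(-1/108) = -13/108 ≈ -0.12037)
(t - 68*(P - 1)) - 13*h = (-28576 - 68*(192 - 1)) - 13*(-13/108) = (-28576 - 68*191) + 169/108 = (-28576 - 12988) + 169/108 = -41564 + 169/108 = -4488743/108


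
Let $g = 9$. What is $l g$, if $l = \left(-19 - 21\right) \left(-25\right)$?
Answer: $9000$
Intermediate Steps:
$l = 1000$ ($l = \left(-40\right) \left(-25\right) = 1000$)
$l g = 1000 \cdot 9 = 9000$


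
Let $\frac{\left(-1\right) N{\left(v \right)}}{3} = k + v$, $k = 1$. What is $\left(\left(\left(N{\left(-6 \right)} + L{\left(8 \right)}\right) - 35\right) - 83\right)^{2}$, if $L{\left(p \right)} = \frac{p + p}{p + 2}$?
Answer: $\frac{257049}{25} \approx 10282.0$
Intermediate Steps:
$L{\left(p \right)} = \frac{2 p}{2 + p}$
$N{\left(v \right)} = -3 - 3 v$ ($N{\left(v \right)} = - 3 \left(1 + v\right) = -3 - 3 v$)
$\left(\left(\left(N{\left(-6 \right)} + L{\left(8 \right)}\right) - 35\right) - 83\right)^{2} = \left(\left(\left(\left(-3 - -18\right) + 2 \cdot 8 \frac{1}{2 + 8}\right) - 35\right) - 83\right)^{2} = \left(\left(\left(\left(-3 + 18\right) + 2 \cdot 8 \cdot \frac{1}{10}\right) - 35\right) - 83\right)^{2} = \left(\left(\left(15 + 2 \cdot 8 \cdot \frac{1}{10}\right) - 35\right) - 83\right)^{2} = \left(\left(\left(15 + \frac{8}{5}\right) - 35\right) - 83\right)^{2} = \left(\left(\frac{83}{5} - 35\right) - 83\right)^{2} = \left(- \frac{92}{5} - 83\right)^{2} = \left(- \frac{507}{5}\right)^{2} = \frac{257049}{25}$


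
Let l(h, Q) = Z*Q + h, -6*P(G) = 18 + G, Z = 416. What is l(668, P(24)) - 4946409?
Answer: -4948653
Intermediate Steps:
P(G) = -3 - G/6 (P(G) = -(18 + G)/6 = -3 - G/6)
l(h, Q) = h + 416*Q (l(h, Q) = 416*Q + h = h + 416*Q)
l(668, P(24)) - 4946409 = (668 + 416*(-3 - 1/6*24)) - 4946409 = (668 + 416*(-3 - 4)) - 4946409 = (668 + 416*(-7)) - 4946409 = (668 - 2912) - 4946409 = -2244 - 4946409 = -4948653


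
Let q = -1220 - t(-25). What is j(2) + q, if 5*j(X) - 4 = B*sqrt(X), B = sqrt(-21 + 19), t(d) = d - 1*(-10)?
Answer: -6021/5 + 2*I/5 ≈ -1204.2 + 0.4*I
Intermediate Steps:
t(d) = 10 + d (t(d) = d + 10 = 10 + d)
B = I*sqrt(2) (B = sqrt(-2) = I*sqrt(2) ≈ 1.4142*I)
q = -1205 (q = -1220 - (10 - 25) = -1220 - 1*(-15) = -1220 + 15 = -1205)
j(X) = 4/5 + I*sqrt(2)*sqrt(X)/5 (j(X) = 4/5 + ((I*sqrt(2))*sqrt(X))/5 = 4/5 + (I*sqrt(2)*sqrt(X))/5 = 4/5 + I*sqrt(2)*sqrt(X)/5)
j(2) + q = (4/5 + I*sqrt(2)*sqrt(2)/5) - 1205 = (4/5 + 2*I/5) - 1205 = -6021/5 + 2*I/5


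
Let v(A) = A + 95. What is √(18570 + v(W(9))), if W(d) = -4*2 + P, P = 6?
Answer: √18663 ≈ 136.61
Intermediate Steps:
W(d) = -2 (W(d) = -4*2 + 6 = -8 + 6 = -2)
v(A) = 95 + A
√(18570 + v(W(9))) = √(18570 + (95 - 2)) = √(18570 + 93) = √18663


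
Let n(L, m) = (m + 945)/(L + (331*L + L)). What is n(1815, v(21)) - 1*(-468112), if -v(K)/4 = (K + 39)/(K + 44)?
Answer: 1226006397119/2619045 ≈ 4.6811e+5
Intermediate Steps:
v(K) = -4*(39 + K)/(44 + K) (v(K) = -4*(K + 39)/(K + 44) = -4*(39 + K)/(44 + K))
n(L, m) = (945 + m)/(333*L) (n(L, m) = (945 + m)/(L + 332*L) = (945 + m)/((333*L)) = (945 + m)*(1/(333*L)) = (945 + m)/(333*L))
n(1815, v(21)) - 1*(-468112) = (1/333)*(945 + 4*(-39 - 1*21)/(44 + 21))/1815 - 1*(-468112) = (1/333)*(1/1815)*(945 + 4*(-39 - 21)/65) + 468112 = (1/333)*(1/1815)*(945 + 4*(1/65)*(-60)) + 468112 = (1/333)*(1/1815)*(945 - 48/13) + 468112 = (1/333)*(1/1815)*(12237/13) + 468112 = 4079/2619045 + 468112 = 1226006397119/2619045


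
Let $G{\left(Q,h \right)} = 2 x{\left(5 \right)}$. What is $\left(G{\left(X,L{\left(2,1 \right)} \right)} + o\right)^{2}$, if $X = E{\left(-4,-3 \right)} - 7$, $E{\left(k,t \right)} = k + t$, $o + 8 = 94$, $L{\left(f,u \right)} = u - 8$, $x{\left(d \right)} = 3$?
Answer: $8464$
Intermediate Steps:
$L{\left(f,u \right)} = -8 + u$ ($L{\left(f,u \right)} = u - 8 = -8 + u$)
$o = 86$ ($o = -8 + 94 = 86$)
$X = -14$ ($X = \left(-4 - 3\right) - 7 = -7 - 7 = -14$)
$G{\left(Q,h \right)} = 6$ ($G{\left(Q,h \right)} = 2 \cdot 3 = 6$)
$\left(G{\left(X,L{\left(2,1 \right)} \right)} + o\right)^{2} = \left(6 + 86\right)^{2} = 92^{2} = 8464$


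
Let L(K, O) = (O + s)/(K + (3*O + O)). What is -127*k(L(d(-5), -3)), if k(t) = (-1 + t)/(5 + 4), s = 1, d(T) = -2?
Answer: 254/21 ≈ 12.095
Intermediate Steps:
L(K, O) = (1 + O)/(K + 4*O) (L(K, O) = (O + 1)/(K + (3*O + O)) = (1 + O)/(K + 4*O))
k(t) = -1/9 + t/9 (k(t) = (-1 + t)/9 = (-1 + t)*(1/9) = -1/9 + t/9)
-127*k(L(d(-5), -3)) = -127*(-1/9 + ((1 - 3)/(-2 + 4*(-3)))/9) = -127*(-1/9 + (-2/(-2 - 12))/9) = -127*(-1/9 + (-2/(-14))/9) = -127*(-1/9 + (-1/14*(-2))/9) = -127*(-1/9 + (1/9)*(1/7)) = -127*(-1/9 + 1/63) = -127*(-2/21) = 254/21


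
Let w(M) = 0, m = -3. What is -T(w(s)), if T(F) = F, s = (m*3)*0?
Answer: 0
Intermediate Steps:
s = 0 (s = -3*3*0 = -9*0 = 0)
-T(w(s)) = -1*0 = 0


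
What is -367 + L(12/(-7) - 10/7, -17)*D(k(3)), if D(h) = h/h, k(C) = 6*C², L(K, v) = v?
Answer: -384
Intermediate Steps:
D(h) = 1
-367 + L(12/(-7) - 10/7, -17)*D(k(3)) = -367 - 17*1 = -367 - 17 = -384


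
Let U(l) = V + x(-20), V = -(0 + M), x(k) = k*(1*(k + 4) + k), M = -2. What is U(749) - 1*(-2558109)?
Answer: 2558831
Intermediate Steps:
x(k) = k*(4 + 2*k) (x(k) = k*(1*(4 + k) + k) = k*((4 + k) + k) = k*(4 + 2*k))
V = 2 (V = -(0 - 2) = -1*(-2) = 2)
U(l) = 722 (U(l) = 2 + 2*(-20)*(2 - 20) = 2 + 2*(-20)*(-18) = 2 + 720 = 722)
U(749) - 1*(-2558109) = 722 - 1*(-2558109) = 722 + 2558109 = 2558831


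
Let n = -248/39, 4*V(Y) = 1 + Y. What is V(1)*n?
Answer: -124/39 ≈ -3.1795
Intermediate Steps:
V(Y) = ¼ + Y/4 (V(Y) = (1 + Y)/4 = ¼ + Y/4)
n = -248/39 (n = -248*1/39 = -248/39 ≈ -6.3590)
V(1)*n = (¼ + (¼)*1)*(-248/39) = (¼ + ¼)*(-248/39) = (½)*(-248/39) = -124/39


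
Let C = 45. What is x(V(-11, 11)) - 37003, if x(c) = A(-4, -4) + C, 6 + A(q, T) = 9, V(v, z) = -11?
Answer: -36955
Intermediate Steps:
A(q, T) = 3 (A(q, T) = -6 + 9 = 3)
x(c) = 48 (x(c) = 3 + 45 = 48)
x(V(-11, 11)) - 37003 = 48 - 37003 = -36955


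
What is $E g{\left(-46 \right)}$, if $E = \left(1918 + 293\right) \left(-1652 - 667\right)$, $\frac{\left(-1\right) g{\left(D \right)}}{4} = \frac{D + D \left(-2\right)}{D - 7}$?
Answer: $- \frac{943424856}{53} \approx -1.78 \cdot 10^{7}$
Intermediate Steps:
$g{\left(D \right)} = \frac{4 D}{-7 + D}$ ($g{\left(D \right)} = - 4 \frac{D + D \left(-2\right)}{D - 7} = - 4 \frac{D - 2 D}{-7 + D} = - 4 \frac{\left(-1\right) D}{-7 + D} = - 4 \left(- \frac{D}{-7 + D}\right) = \frac{4 D}{-7 + D}$)
$E = -5127309$ ($E = 2211 \left(-2319\right) = -5127309$)
$E g{\left(-46 \right)} = - 5127309 \cdot 4 \left(-46\right) \frac{1}{-7 - 46} = - 5127309 \cdot 4 \left(-46\right) \frac{1}{-53} = - 5127309 \cdot 4 \left(-46\right) \left(- \frac{1}{53}\right) = \left(-5127309\right) \frac{184}{53} = - \frac{943424856}{53}$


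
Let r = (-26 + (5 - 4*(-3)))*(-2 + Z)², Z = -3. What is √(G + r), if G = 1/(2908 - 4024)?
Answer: I*√7784131/186 ≈ 15.0*I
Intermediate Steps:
G = -1/1116 (G = 1/(-1116) = -1/1116 ≈ -0.00089606)
r = -225 (r = (-26 + (5 - 4*(-3)))*(-2 - 3)² = (-26 + (5 + 12))*(-5)² = (-26 + 17)*25 = -9*25 = -225)
√(G + r) = √(-1/1116 - 225) = √(-251101/1116) = I*√7784131/186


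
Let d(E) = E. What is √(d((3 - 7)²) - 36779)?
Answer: I*√36763 ≈ 191.74*I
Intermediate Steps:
√(d((3 - 7)²) - 36779) = √((3 - 7)² - 36779) = √((-4)² - 36779) = √(16 - 36779) = √(-36763) = I*√36763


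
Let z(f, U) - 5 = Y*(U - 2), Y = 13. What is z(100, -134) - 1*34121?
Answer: -35884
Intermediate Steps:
z(f, U) = -21 + 13*U (z(f, U) = 5 + 13*(U - 2) = 5 + 13*(-2 + U) = 5 + (-26 + 13*U) = -21 + 13*U)
z(100, -134) - 1*34121 = (-21 + 13*(-134)) - 1*34121 = (-21 - 1742) - 34121 = -1763 - 34121 = -35884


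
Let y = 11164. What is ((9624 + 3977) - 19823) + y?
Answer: 4942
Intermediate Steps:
((9624 + 3977) - 19823) + y = ((9624 + 3977) - 19823) + 11164 = (13601 - 19823) + 11164 = -6222 + 11164 = 4942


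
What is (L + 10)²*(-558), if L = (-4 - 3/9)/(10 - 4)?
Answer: -864559/18 ≈ -48031.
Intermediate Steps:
L = -13/18 (L = (-4 - 3*⅑)/6 = (-4 - ⅓)*(⅙) = -13/3*⅙ = -13/18 ≈ -0.72222)
(L + 10)²*(-558) = (-13/18 + 10)²*(-558) = (167/18)²*(-558) = (27889/324)*(-558) = -864559/18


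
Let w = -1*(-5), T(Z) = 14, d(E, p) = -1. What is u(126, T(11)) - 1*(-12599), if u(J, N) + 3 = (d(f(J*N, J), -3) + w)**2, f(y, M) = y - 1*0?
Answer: 12612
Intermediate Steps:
f(y, M) = y (f(y, M) = y + 0 = y)
w = 5
u(J, N) = 13 (u(J, N) = -3 + (-1 + 5)**2 = -3 + 4**2 = -3 + 16 = 13)
u(126, T(11)) - 1*(-12599) = 13 - 1*(-12599) = 13 + 12599 = 12612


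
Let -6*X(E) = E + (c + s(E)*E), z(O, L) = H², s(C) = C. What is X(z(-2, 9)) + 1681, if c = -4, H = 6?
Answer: 4379/3 ≈ 1459.7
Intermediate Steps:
z(O, L) = 36 (z(O, L) = 6² = 36)
X(E) = ⅔ - E/6 - E²/6 (X(E) = -(E + (-4 + E*E))/6 = -(E + (-4 + E²))/6 = -(-4 + E + E²)/6 = ⅔ - E/6 - E²/6)
X(z(-2, 9)) + 1681 = (⅔ - ⅙*36 - ⅙*36²) + 1681 = (⅔ - 6 - ⅙*1296) + 1681 = (⅔ - 6 - 216) + 1681 = -664/3 + 1681 = 4379/3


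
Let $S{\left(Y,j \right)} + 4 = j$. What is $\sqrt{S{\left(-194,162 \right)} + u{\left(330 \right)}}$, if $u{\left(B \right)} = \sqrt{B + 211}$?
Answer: $\sqrt{158 + \sqrt{541}} \approx 13.463$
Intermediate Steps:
$u{\left(B \right)} = \sqrt{211 + B}$
$S{\left(Y,j \right)} = -4 + j$
$\sqrt{S{\left(-194,162 \right)} + u{\left(330 \right)}} = \sqrt{\left(-4 + 162\right) + \sqrt{211 + 330}} = \sqrt{158 + \sqrt{541}}$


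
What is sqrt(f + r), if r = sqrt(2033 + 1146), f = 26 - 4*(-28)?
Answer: sqrt(138 + 17*sqrt(11)) ≈ 13.942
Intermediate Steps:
f = 138 (f = 26 + 112 = 138)
r = 17*sqrt(11) (r = sqrt(3179) = 17*sqrt(11) ≈ 56.383)
sqrt(f + r) = sqrt(138 + 17*sqrt(11))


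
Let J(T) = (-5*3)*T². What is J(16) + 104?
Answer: -3736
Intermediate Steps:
J(T) = -15*T²
J(16) + 104 = -15*16² + 104 = -15*256 + 104 = -3840 + 104 = -3736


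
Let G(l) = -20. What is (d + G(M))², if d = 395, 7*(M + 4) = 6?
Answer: 140625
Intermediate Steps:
M = -22/7 (M = -4 + (⅐)*6 = -4 + 6/7 = -22/7 ≈ -3.1429)
(d + G(M))² = (395 - 20)² = 375² = 140625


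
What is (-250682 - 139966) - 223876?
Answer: -614524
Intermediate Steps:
(-250682 - 139966) - 223876 = -390648 - 223876 = -614524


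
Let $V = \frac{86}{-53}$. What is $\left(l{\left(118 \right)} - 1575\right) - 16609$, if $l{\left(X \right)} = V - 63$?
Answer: $- \frac{967177}{53} \approx -18249.0$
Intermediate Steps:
$V = - \frac{86}{53}$ ($V = 86 \left(- \frac{1}{53}\right) = - \frac{86}{53} \approx -1.6226$)
$l{\left(X \right)} = - \frac{3425}{53}$ ($l{\left(X \right)} = - \frac{86}{53} - 63 = - \frac{3425}{53}$)
$\left(l{\left(118 \right)} - 1575\right) - 16609 = \left(- \frac{3425}{53} - 1575\right) - 16609 = - \frac{86900}{53} - 16609 = - \frac{967177}{53}$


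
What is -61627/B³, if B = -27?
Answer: 61627/19683 ≈ 3.1310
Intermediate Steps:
-61627/B³ = -61627/((-27)³) = -61627/(-19683) = -61627*(-1/19683) = 61627/19683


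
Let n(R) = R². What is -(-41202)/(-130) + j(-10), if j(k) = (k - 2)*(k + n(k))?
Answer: -90801/65 ≈ -1396.9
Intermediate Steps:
j(k) = (-2 + k)*(k + k²) (j(k) = (k - 2)*(k + k²) = (-2 + k)*(k + k²))
-(-41202)/(-130) + j(-10) = -(-41202)/(-130) - 10*(-2 + (-10)² - 1*(-10)) = -(-41202)*(-1)/130 - 10*(-2 + 100 + 10) = -378*109/130 - 10*108 = -20601/65 - 1080 = -90801/65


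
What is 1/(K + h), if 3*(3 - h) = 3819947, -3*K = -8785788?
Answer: 3/4965850 ≈ 6.0413e-7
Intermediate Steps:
K = 2928596 (K = -⅓*(-8785788) = 2928596)
h = -3819938/3 (h = 3 - ⅓*3819947 = 3 - 3819947/3 = -3819938/3 ≈ -1.2733e+6)
1/(K + h) = 1/(2928596 - 3819938/3) = 1/(4965850/3) = 3/4965850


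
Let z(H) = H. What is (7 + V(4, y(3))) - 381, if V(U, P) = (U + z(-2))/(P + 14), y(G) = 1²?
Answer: -5608/15 ≈ -373.87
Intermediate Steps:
y(G) = 1
V(U, P) = (-2 + U)/(14 + P) (V(U, P) = (U - 2)/(P + 14) = (-2 + U)/(14 + P))
(7 + V(4, y(3))) - 381 = (7 + (-2 + 4)/(14 + 1)) - 381 = (7 + 2/15) - 381 = 107/15 - 381 = -5608/15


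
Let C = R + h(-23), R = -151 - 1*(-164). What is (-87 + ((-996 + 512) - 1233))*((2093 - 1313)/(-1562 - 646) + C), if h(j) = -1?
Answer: -966493/46 ≈ -21011.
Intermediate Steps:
R = 13 (R = -151 + 164 = 13)
C = 12 (C = 13 - 1 = 12)
(-87 + ((-996 + 512) - 1233))*((2093 - 1313)/(-1562 - 646) + C) = (-87 + ((-996 + 512) - 1233))*((2093 - 1313)/(-1562 - 646) + 12) = (-87 + (-484 - 1233))*(780/(-2208) + 12) = (-87 - 1717)*(780*(-1/2208) + 12) = -1804*(-65/184 + 12) = -1804*2143/184 = -966493/46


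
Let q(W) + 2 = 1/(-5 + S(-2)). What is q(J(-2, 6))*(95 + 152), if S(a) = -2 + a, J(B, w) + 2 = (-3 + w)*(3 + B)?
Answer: -4693/9 ≈ -521.44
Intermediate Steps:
J(B, w) = -2 + (-3 + w)*(3 + B)
q(W) = -19/9 (q(W) = -2 + 1/(-5 + (-2 - 2)) = -2 + 1/(-5 - 4) = -2 + 1/(-9) = -2 - ⅑ = -19/9)
q(J(-2, 6))*(95 + 152) = -19*(95 + 152)/9 = -19/9*247 = -4693/9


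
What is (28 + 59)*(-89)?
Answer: -7743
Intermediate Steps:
(28 + 59)*(-89) = 87*(-89) = -7743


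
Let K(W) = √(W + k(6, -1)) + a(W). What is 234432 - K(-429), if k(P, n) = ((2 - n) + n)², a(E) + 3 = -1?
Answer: 234436 - 5*I*√17 ≈ 2.3444e+5 - 20.616*I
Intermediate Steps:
a(E) = -4 (a(E) = -3 - 1 = -4)
k(P, n) = 4 (k(P, n) = 2² = 4)
K(W) = -4 + √(4 + W) (K(W) = √(W + 4) - 4 = √(4 + W) - 4 = -4 + √(4 + W))
234432 - K(-429) = 234432 - (-4 + √(4 - 429)) = 234432 - (-4 + √(-425)) = 234432 - (-4 + 5*I*√17) = 234432 + (4 - 5*I*√17) = 234436 - 5*I*√17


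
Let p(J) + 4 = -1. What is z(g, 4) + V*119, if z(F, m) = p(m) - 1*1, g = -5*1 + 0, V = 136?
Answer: 16178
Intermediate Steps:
p(J) = -5 (p(J) = -4 - 1 = -5)
g = -5 (g = -5 + 0 = -5)
z(F, m) = -6 (z(F, m) = -5 - 1*1 = -5 - 1 = -6)
z(g, 4) + V*119 = -6 + 136*119 = -6 + 16184 = 16178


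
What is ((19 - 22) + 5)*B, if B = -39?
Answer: -78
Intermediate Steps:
((19 - 22) + 5)*B = ((19 - 22) + 5)*(-39) = (-3 + 5)*(-39) = 2*(-39) = -78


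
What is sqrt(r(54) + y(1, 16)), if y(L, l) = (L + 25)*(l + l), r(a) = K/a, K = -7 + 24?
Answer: sqrt(269670)/18 ≈ 28.850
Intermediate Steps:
K = 17
r(a) = 17/a
y(L, l) = 2*l*(25 + L) (y(L, l) = (25 + L)*(2*l) = 2*l*(25 + L))
sqrt(r(54) + y(1, 16)) = sqrt(17/54 + 2*16*(25 + 1)) = sqrt(17*(1/54) + 2*16*26) = sqrt(17/54 + 832) = sqrt(44945/54) = sqrt(269670)/18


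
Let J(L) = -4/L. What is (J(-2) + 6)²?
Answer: 64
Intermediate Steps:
(J(-2) + 6)² = (-4/(-2) + 6)² = (-4*(-½) + 6)² = (2 + 6)² = 8² = 64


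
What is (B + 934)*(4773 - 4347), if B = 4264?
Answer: 2214348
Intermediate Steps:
(B + 934)*(4773 - 4347) = (4264 + 934)*(4773 - 4347) = 5198*426 = 2214348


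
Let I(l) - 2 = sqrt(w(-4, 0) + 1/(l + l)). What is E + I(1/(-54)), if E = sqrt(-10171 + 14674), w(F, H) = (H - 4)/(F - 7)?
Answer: 2 + sqrt(4503) + I*sqrt(3223)/11 ≈ 69.104 + 5.161*I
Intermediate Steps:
w(F, H) = (-4 + H)/(-7 + F)
E = sqrt(4503) ≈ 67.104
I(l) = 2 + sqrt(4/11 + 1/(2*l)) (I(l) = 2 + sqrt((-4 + 0)/(-7 - 4) + 1/(l + l)) = 2 + sqrt(-4/(-11) + 1/(2*l)) = 2 + sqrt(-1/11*(-4) + 1/(2*l)) = 2 + sqrt(4/11 + 1/(2*l)))
E + I(1/(-54)) = sqrt(4503) + (2 + sqrt(176 + 242/(1/(-54)))/22) = sqrt(4503) + (2 + sqrt(176 + 242/(-1/54))/22) = sqrt(4503) + (2 + sqrt(176 + 242*(-54))/22) = sqrt(4503) + (2 + sqrt(176 - 13068)/22) = sqrt(4503) + (2 + sqrt(-12892)/22) = sqrt(4503) + (2 + (2*I*sqrt(3223))/22) = sqrt(4503) + (2 + I*sqrt(3223)/11) = 2 + sqrt(4503) + I*sqrt(3223)/11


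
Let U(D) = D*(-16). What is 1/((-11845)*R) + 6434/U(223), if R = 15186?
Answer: -289334037337/160451327640 ≈ -1.8033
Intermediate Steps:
U(D) = -16*D
1/((-11845)*R) + 6434/U(223) = 1/(-11845*15186) + 6434/((-16*223)) = -1/11845*1/15186 + 6434/(-3568) = -1/179878170 + 6434*(-1/3568) = -1/179878170 - 3217/1784 = -289334037337/160451327640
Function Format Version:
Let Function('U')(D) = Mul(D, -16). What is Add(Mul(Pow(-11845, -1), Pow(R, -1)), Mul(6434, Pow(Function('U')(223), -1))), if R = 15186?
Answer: Rational(-289334037337, 160451327640) ≈ -1.8033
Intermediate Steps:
Function('U')(D) = Mul(-16, D)
Add(Mul(Pow(-11845, -1), Pow(R, -1)), Mul(6434, Pow(Function('U')(223), -1))) = Add(Mul(Pow(-11845, -1), Pow(15186, -1)), Mul(6434, Pow(Mul(-16, 223), -1))) = Add(Mul(Rational(-1, 11845), Rational(1, 15186)), Mul(6434, Pow(-3568, -1))) = Add(Rational(-1, 179878170), Mul(6434, Rational(-1, 3568))) = Add(Rational(-1, 179878170), Rational(-3217, 1784)) = Rational(-289334037337, 160451327640)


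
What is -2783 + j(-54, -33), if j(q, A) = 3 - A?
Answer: -2747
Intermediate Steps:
-2783 + j(-54, -33) = -2783 + (3 - 1*(-33)) = -2783 + (3 + 33) = -2783 + 36 = -2747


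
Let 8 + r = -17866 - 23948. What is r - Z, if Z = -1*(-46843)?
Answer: -88665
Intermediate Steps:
Z = 46843
r = -41822 (r = -8 + (-17866 - 23948) = -8 - 41814 = -41822)
r - Z = -41822 - 1*46843 = -41822 - 46843 = -88665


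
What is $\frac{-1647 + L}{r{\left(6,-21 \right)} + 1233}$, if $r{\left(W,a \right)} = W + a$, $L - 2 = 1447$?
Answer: $- \frac{33}{203} \approx -0.16256$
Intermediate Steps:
$L = 1449$ ($L = 2 + 1447 = 1449$)
$\frac{-1647 + L}{r{\left(6,-21 \right)} + 1233} = \frac{-1647 + 1449}{\left(6 - 21\right) + 1233} = - \frac{198}{-15 + 1233} = - \frac{198}{1218} = \left(-198\right) \frac{1}{1218} = - \frac{33}{203}$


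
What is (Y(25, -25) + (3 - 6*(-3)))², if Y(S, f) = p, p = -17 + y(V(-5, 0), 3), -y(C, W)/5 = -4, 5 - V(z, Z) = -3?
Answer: 576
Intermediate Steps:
V(z, Z) = 8 (V(z, Z) = 5 - 1*(-3) = 5 + 3 = 8)
y(C, W) = 20 (y(C, W) = -5*(-4) = 20)
p = 3 (p = -17 + 20 = 3)
Y(S, f) = 3
(Y(25, -25) + (3 - 6*(-3)))² = (3 + (3 - 6*(-3)))² = (3 + (3 + 18))² = (3 + 21)² = 24² = 576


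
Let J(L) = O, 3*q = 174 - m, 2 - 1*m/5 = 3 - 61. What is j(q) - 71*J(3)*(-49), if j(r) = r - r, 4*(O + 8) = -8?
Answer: -34790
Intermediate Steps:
m = 300 (m = 10 - 5*(3 - 61) = 10 - 5*(-58) = 10 + 290 = 300)
O = -10 (O = -8 + (1/4)*(-8) = -8 - 2 = -10)
q = -42 (q = (174 - 1*300)/3 = (174 - 300)/3 = (1/3)*(-126) = -42)
J(L) = -10
j(r) = 0
j(q) - 71*J(3)*(-49) = 0 - 71*(-10)*(-49) = 0 - (-710)*(-49) = 0 - 1*34790 = 0 - 34790 = -34790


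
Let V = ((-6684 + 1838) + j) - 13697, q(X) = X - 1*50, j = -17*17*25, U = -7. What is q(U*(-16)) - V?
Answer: 25830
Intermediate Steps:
j = -7225 (j = -289*25 = -7225)
q(X) = -50 + X (q(X) = X - 50 = -50 + X)
V = -25768 (V = ((-6684 + 1838) - 7225) - 13697 = (-4846 - 7225) - 13697 = -12071 - 13697 = -25768)
q(U*(-16)) - V = (-50 - 7*(-16)) - 1*(-25768) = (-50 + 112) + 25768 = 62 + 25768 = 25830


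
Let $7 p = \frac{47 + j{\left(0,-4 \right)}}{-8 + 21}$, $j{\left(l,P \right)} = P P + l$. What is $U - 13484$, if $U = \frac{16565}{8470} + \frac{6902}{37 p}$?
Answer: $- \frac{7453252295}{564102} \approx -13213.0$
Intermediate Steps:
$j{\left(l,P \right)} = l + P^{2}$ ($j{\left(l,P \right)} = P^{2} + l = l + P^{2}$)
$p = \frac{9}{13}$ ($p = \frac{\left(47 + \left(0 + \left(-4\right)^{2}\right)\right) \frac{1}{-8 + 21}}{7} = \frac{\left(47 + \left(0 + 16\right)\right) \frac{1}{13}}{7} = \frac{\left(47 + 16\right) \frac{1}{13}}{7} = \frac{63 \cdot \frac{1}{13}}{7} = \frac{1}{7} \cdot \frac{63}{13} = \frac{9}{13} \approx 0.69231$)
$U = \frac{153099073}{564102}$ ($U = \frac{16565}{8470} + \frac{6902}{37 \cdot \frac{9}{13}} = 16565 \cdot \frac{1}{8470} + \frac{6902}{\frac{333}{13}} = \frac{3313}{1694} + 6902 \cdot \frac{13}{333} = \frac{3313}{1694} + \frac{89726}{333} = \frac{153099073}{564102} \approx 271.4$)
$U - 13484 = \frac{153099073}{564102} - 13484 = - \frac{7453252295}{564102}$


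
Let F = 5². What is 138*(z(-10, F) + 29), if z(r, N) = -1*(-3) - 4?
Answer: 3864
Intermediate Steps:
F = 25
z(r, N) = -1 (z(r, N) = 3 - 4 = -1)
138*(z(-10, F) + 29) = 138*(-1 + 29) = 138*28 = 3864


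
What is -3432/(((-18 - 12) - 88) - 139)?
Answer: 3432/257 ≈ 13.354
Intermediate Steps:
-3432/(((-18 - 12) - 88) - 139) = -3432/((-30 - 88) - 139) = -3432/(-118 - 139) = -3432/(-257) = -3432*(-1/257) = 3432/257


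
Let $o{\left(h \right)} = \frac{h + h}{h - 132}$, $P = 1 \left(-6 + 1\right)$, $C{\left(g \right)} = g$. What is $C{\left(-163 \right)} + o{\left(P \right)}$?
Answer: $- \frac{22321}{137} \approx -162.93$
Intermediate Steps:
$P = -5$ ($P = 1 \left(-5\right) = -5$)
$o{\left(h \right)} = \frac{2 h}{-132 + h}$
$C{\left(-163 \right)} + o{\left(P \right)} = -163 + 2 \left(-5\right) \frac{1}{-132 - 5} = -163 + 2 \left(-5\right) \frac{1}{-137} = -163 + 2 \left(-5\right) \left(- \frac{1}{137}\right) = -163 + \frac{10}{137} = - \frac{22321}{137}$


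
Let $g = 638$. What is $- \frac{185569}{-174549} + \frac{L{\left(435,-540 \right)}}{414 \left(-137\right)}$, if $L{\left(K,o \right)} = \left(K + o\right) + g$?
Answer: $\frac{3477355975}{3300023394} \approx 1.0537$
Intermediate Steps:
$L{\left(K,o \right)} = 638 + K + o$ ($L{\left(K,o \right)} = \left(K + o\right) + 638 = 638 + K + o$)
$- \frac{185569}{-174549} + \frac{L{\left(435,-540 \right)}}{414 \left(-137\right)} = - \frac{185569}{-174549} + \frac{638 + 435 - 540}{414 \left(-137\right)} = \left(-185569\right) \left(- \frac{1}{174549}\right) + \frac{533}{-56718} = \frac{185569}{174549} + 533 \left(- \frac{1}{56718}\right) = \frac{185569}{174549} - \frac{533}{56718} = \frac{3477355975}{3300023394}$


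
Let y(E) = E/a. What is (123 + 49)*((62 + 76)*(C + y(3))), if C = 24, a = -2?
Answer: 534060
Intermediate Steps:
y(E) = -E/2 (y(E) = E/(-2) = E*(-1/2) = -E/2)
(123 + 49)*((62 + 76)*(C + y(3))) = (123 + 49)*((62 + 76)*(24 - 1/2*3)) = 172*(138*(24 - 3/2)) = 172*(138*(45/2)) = 172*3105 = 534060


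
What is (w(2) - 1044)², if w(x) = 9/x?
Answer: 4322241/4 ≈ 1.0806e+6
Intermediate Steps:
(w(2) - 1044)² = (9/2 - 1044)² = (-2079/2)² = 4322241/4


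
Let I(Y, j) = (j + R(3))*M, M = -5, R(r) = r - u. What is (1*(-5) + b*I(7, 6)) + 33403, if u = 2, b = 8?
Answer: 33118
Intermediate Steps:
R(r) = -2 + r (R(r) = r - 1*2 = r - 2 = -2 + r)
I(Y, j) = -5 - 5*j (I(Y, j) = (j + (-2 + 3))*(-5) = (j + 1)*(-5) = (1 + j)*(-5) = -5 - 5*j)
(1*(-5) + b*I(7, 6)) + 33403 = (1*(-5) + 8*(-5 - 5*6)) + 33403 = (-5 + 8*(-5 - 30)) + 33403 = (-5 + 8*(-35)) + 33403 = (-5 - 280) + 33403 = -285 + 33403 = 33118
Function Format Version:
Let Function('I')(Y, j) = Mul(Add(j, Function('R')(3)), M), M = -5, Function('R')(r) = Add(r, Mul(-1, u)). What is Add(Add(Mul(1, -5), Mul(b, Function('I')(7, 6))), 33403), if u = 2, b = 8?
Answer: 33118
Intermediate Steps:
Function('R')(r) = Add(-2, r) (Function('R')(r) = Add(r, Mul(-1, 2)) = Add(r, -2) = Add(-2, r))
Function('I')(Y, j) = Add(-5, Mul(-5, j)) (Function('I')(Y, j) = Mul(Add(j, Add(-2, 3)), -5) = Mul(Add(j, 1), -5) = Mul(Add(1, j), -5) = Add(-5, Mul(-5, j)))
Add(Add(Mul(1, -5), Mul(b, Function('I')(7, 6))), 33403) = Add(Add(Mul(1, -5), Mul(8, Add(-5, Mul(-5, 6)))), 33403) = Add(Add(-5, Mul(8, Add(-5, -30))), 33403) = Add(Add(-5, Mul(8, -35)), 33403) = Add(Add(-5, -280), 33403) = Add(-285, 33403) = 33118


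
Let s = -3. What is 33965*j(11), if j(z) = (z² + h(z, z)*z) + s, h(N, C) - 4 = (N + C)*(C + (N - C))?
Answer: 95917160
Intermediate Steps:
h(N, C) = 4 + N*(C + N) (h(N, C) = 4 + (N + C)*(C + (N - C)) = 4 + (C + N)*N = 4 + N*(C + N))
j(z) = -3 + z² + z*(4 + 2*z²) (j(z) = (z² + (4 + z² + z*z)*z) - 3 = (z² + (4 + z² + z²)*z) - 3 = (z² + (4 + 2*z²)*z) - 3 = (z² + z*(4 + 2*z²)) - 3 = -3 + z² + z*(4 + 2*z²))
33965*j(11) = 33965*(-3 + 11² + 2*11*(2 + 11²)) = 33965*(-3 + 121 + 2*11*(2 + 121)) = 33965*(-3 + 121 + 2*11*123) = 33965*(-3 + 121 + 2706) = 33965*2824 = 95917160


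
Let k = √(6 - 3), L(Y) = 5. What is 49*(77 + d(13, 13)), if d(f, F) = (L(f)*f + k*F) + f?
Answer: 7595 + 637*√3 ≈ 8698.3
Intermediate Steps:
k = √3 ≈ 1.7320
d(f, F) = 6*f + F*√3 (d(f, F) = (5*f + √3*F) + f = (5*f + F*√3) + f = 6*f + F*√3)
49*(77 + d(13, 13)) = 49*(77 + (6*13 + 13*√3)) = 49*(77 + (78 + 13*√3)) = 49*(155 + 13*√3) = 7595 + 637*√3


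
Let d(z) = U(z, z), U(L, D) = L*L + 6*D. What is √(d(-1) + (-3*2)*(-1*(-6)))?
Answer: I*√41 ≈ 6.4031*I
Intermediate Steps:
U(L, D) = L² + 6*D
d(z) = z² + 6*z
√(d(-1) + (-3*2)*(-1*(-6))) = √(-(6 - 1) + (-3*2)*(-1*(-6))) = √(-1*5 - 6*6) = √(-5 - 36) = √(-41) = I*√41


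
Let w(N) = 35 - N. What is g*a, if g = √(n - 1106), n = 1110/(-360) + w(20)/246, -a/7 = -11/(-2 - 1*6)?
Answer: -77*I*√67113597/1968 ≈ -320.53*I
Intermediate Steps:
a = -77/8 (a = -(-77)/(-2 - 1*6) = -(-77)/(-2 - 6) = -(-77)/(-8) = -(-77)*(-1)/8 = -7*11/8 = -77/8 ≈ -9.6250)
n = -1487/492 (n = 1110/(-360) + (35 - 1*20)/246 = 1110*(-1/360) + (35 - 20)*(1/246) = -37/12 + 15*(1/246) = -37/12 + 5/82 = -1487/492 ≈ -3.0224)
g = I*√67113597/246 (g = √(-1487/492 - 1106) = √(-545639/492) = I*√67113597/246 ≈ 33.302*I)
g*a = (I*√67113597/246)*(-77/8) = -77*I*√67113597/1968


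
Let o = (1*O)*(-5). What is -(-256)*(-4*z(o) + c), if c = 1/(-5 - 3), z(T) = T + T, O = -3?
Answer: -30752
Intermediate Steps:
o = 15 (o = (1*(-3))*(-5) = -3*(-5) = 15)
z(T) = 2*T
c = -⅛ (c = 1/(-8) = -⅛ ≈ -0.12500)
-(-256)*(-4*z(o) + c) = -(-256)*(-8*15 - ⅛) = -(-256)*(-4*30 - ⅛) = -(-256)*(-120 - ⅛) = -(-256)*(-961)/8 = -1*30752 = -30752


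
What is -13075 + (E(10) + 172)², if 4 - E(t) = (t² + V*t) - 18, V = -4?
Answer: 4881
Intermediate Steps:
E(t) = 22 - t² + 4*t (E(t) = 4 - ((t² - 4*t) - 18) = 4 - (-18 + t² - 4*t) = 4 + (18 - t² + 4*t) = 22 - t² + 4*t)
-13075 + (E(10) + 172)² = -13075 + ((22 - 1*10² + 4*10) + 172)² = -13075 + ((22 - 1*100 + 40) + 172)² = -13075 + ((22 - 100 + 40) + 172)² = -13075 + (-38 + 172)² = -13075 + 134² = -13075 + 17956 = 4881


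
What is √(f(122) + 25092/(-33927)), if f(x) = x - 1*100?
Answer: √2719068106/11309 ≈ 4.6109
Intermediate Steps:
f(x) = -100 + x (f(x) = x - 100 = -100 + x)
√(f(122) + 25092/(-33927)) = √((-100 + 122) + 25092/(-33927)) = √(22 + 25092*(-1/33927)) = √(22 - 8364/11309) = √(240434/11309) = √2719068106/11309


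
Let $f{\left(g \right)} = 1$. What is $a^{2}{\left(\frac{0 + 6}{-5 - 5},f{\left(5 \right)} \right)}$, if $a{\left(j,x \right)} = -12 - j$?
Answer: $\frac{3249}{25} \approx 129.96$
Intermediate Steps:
$a^{2}{\left(\frac{0 + 6}{-5 - 5},f{\left(5 \right)} \right)} = \left(-12 - \frac{0 + 6}{-5 - 5}\right)^{2} = \left(-12 - \frac{6}{-10}\right)^{2} = \left(-12 - 6 \left(- \frac{1}{10}\right)\right)^{2} = \left(-12 - - \frac{3}{5}\right)^{2} = \left(-12 + \frac{3}{5}\right)^{2} = \left(- \frac{57}{5}\right)^{2} = \frac{3249}{25}$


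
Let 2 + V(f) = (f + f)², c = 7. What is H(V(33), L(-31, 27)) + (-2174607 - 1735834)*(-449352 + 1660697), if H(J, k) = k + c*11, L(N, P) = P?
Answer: -4736893153041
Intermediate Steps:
V(f) = -2 + 4*f² (V(f) = -2 + (f + f)² = -2 + (2*f)² = -2 + 4*f²)
H(J, k) = 77 + k (H(J, k) = k + 7*11 = k + 77 = 77 + k)
H(V(33), L(-31, 27)) + (-2174607 - 1735834)*(-449352 + 1660697) = (77 + 27) + (-2174607 - 1735834)*(-449352 + 1660697) = 104 - 3910441*1211345 = 104 - 4736893153145 = -4736893153041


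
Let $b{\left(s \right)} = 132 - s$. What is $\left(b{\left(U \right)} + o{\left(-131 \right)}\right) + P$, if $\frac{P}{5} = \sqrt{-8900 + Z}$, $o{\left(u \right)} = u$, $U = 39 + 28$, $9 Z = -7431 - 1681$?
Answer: $-66 + \frac{10 i \sqrt{22303}}{3} \approx -66.0 + 497.81 i$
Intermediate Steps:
$Z = - \frac{9112}{9}$ ($Z = \frac{-7431 - 1681}{9} = \frac{1}{9} \left(-9112\right) = - \frac{9112}{9} \approx -1012.4$)
$U = 67$
$P = \frac{10 i \sqrt{22303}}{3}$ ($P = 5 \sqrt{-8900 - \frac{9112}{9}} = 5 \sqrt{- \frac{89212}{9}} = 5 \frac{2 i \sqrt{22303}}{3} = \frac{10 i \sqrt{22303}}{3} \approx 497.81 i$)
$\left(b{\left(U \right)} + o{\left(-131 \right)}\right) + P = \left(\left(132 - 67\right) - 131\right) + \frac{10 i \sqrt{22303}}{3} = \left(65 - 131\right) + \frac{10 i \sqrt{22303}}{3} = -66 + \frac{10 i \sqrt{22303}}{3}$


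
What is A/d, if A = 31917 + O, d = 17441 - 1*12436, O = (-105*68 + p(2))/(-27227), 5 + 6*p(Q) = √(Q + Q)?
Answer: 1738022599/272542270 ≈ 6.3771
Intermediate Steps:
p(Q) = -⅚ + √2*√Q/6 (p(Q) = -⅚ + √(Q + Q)/6 = -⅚ + √(2*Q)/6 = -⅚ + (√2*√Q)/6 = -⅚ + √2*√Q/6)
O = 14281/54454 (O = (-105*68 + (-⅚ + √2*√2/6))/(-27227) = (-7140 + (-⅚ + ⅓))*(-1/27227) = (-7140 - ½)*(-1/27227) = -14281/2*(-1/27227) = 14281/54454 ≈ 0.26226)
d = 5005 (d = 17441 - 12436 = 5005)
A = 1738022599/54454 (A = 31917 + 14281/54454 = 1738022599/54454 ≈ 31917.)
A/d = (1738022599/54454)/5005 = (1738022599/54454)*(1/5005) = 1738022599/272542270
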